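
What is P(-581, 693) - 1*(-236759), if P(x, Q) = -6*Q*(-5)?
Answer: 257549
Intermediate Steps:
P(x, Q) = 30*Q
P(-581, 693) - 1*(-236759) = 30*693 - 1*(-236759) = 20790 + 236759 = 257549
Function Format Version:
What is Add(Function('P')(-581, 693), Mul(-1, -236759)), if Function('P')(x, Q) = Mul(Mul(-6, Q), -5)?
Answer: 257549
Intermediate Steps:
Function('P')(x, Q) = Mul(30, Q)
Add(Function('P')(-581, 693), Mul(-1, -236759)) = Add(Mul(30, 693), Mul(-1, -236759)) = Add(20790, 236759) = 257549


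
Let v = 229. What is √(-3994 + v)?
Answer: I*√3765 ≈ 61.36*I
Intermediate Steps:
√(-3994 + v) = √(-3994 + 229) = √(-3765) = I*√3765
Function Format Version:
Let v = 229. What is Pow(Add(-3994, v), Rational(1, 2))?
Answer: Mul(I, Pow(3765, Rational(1, 2))) ≈ Mul(61.360, I)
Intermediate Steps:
Pow(Add(-3994, v), Rational(1, 2)) = Pow(Add(-3994, 229), Rational(1, 2)) = Pow(-3765, Rational(1, 2)) = Mul(I, Pow(3765, Rational(1, 2)))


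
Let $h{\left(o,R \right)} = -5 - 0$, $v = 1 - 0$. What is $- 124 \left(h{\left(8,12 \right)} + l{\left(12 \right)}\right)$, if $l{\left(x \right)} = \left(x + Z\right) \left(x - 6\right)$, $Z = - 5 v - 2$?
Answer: $-3100$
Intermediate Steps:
$v = 1$ ($v = 1 + 0 = 1$)
$Z = -7$ ($Z = - 5 \cdot 1 - 2 = \left(-1\right) 5 - 2 = -5 - 2 = -7$)
$h{\left(o,R \right)} = -5$ ($h{\left(o,R \right)} = -5 + 0 = -5$)
$l{\left(x \right)} = \left(-7 + x\right) \left(-6 + x\right)$ ($l{\left(x \right)} = \left(x - 7\right) \left(x - 6\right) = \left(-7 + x\right) \left(-6 + x\right)$)
$- 124 \left(h{\left(8,12 \right)} + l{\left(12 \right)}\right) = - 124 \left(-5 + \left(42 + 12^{2} - 156\right)\right) = - 124 \left(-5 + \left(42 + 144 - 156\right)\right) = - 124 \left(-5 + 30\right) = \left(-124\right) 25 = -3100$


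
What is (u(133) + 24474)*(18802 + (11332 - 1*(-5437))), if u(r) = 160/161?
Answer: 140166600654/161 ≈ 8.7060e+8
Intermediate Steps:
u(r) = 160/161 (u(r) = 160*(1/161) = 160/161)
(u(133) + 24474)*(18802 + (11332 - 1*(-5437))) = (160/161 + 24474)*(18802 + (11332 - 1*(-5437))) = 3940474*(18802 + (11332 + 5437))/161 = 3940474*(18802 + 16769)/161 = (3940474/161)*35571 = 140166600654/161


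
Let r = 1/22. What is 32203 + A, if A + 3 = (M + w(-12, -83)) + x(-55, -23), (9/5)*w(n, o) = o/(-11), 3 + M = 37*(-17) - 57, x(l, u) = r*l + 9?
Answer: 6241295/198 ≈ 31522.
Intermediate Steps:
r = 1/22 ≈ 0.045455
x(l, u) = 9 + l/22 (x(l, u) = l/22 + 9 = 9 + l/22)
M = -689 (M = -3 + (37*(-17) - 57) = -3 + (-629 - 57) = -3 - 686 = -689)
w(n, o) = -5*o/99 (w(n, o) = 5*(o/(-11))/9 = 5*(o*(-1/11))/9 = 5*(-o/11)/9 = -5*o/99)
A = -134899/198 (A = -3 + ((-689 - 5/99*(-83)) + (9 + (1/22)*(-55))) = -3 + ((-689 + 415/99) + (9 - 5/2)) = -3 + (-67796/99 + 13/2) = -3 - 134305/198 = -134899/198 ≈ -681.31)
32203 + A = 32203 - 134899/198 = 6241295/198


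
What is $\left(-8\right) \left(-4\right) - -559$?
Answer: $591$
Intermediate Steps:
$\left(-8\right) \left(-4\right) - -559 = 32 + 559 = 591$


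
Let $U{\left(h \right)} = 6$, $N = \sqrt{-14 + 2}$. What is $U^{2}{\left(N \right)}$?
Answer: $36$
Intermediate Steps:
$N = 2 i \sqrt{3}$ ($N = \sqrt{-12} = 2 i \sqrt{3} \approx 3.4641 i$)
$U^{2}{\left(N \right)} = 6^{2} = 36$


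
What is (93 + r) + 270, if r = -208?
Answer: 155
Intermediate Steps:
(93 + r) + 270 = (93 - 208) + 270 = -115 + 270 = 155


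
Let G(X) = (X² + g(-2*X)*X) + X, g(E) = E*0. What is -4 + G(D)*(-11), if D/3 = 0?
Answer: -4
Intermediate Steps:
g(E) = 0
D = 0 (D = 3*0 = 0)
G(X) = X + X² (G(X) = (X² + 0*X) + X = (X² + 0) + X = X² + X = X + X²)
-4 + G(D)*(-11) = -4 + (0*(1 + 0))*(-11) = -4 + (0*1)*(-11) = -4 + 0*(-11) = -4 + 0 = -4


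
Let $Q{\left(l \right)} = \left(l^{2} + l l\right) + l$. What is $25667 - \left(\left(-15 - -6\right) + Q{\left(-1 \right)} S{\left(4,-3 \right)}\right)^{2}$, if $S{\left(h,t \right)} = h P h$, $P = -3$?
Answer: $22418$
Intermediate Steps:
$S{\left(h,t \right)} = - 3 h^{2}$ ($S{\left(h,t \right)} = h \left(-3\right) h = - 3 h h = - 3 h^{2}$)
$Q{\left(l \right)} = l + 2 l^{2}$ ($Q{\left(l \right)} = \left(l^{2} + l^{2}\right) + l = 2 l^{2} + l = l + 2 l^{2}$)
$25667 - \left(\left(-15 - -6\right) + Q{\left(-1 \right)} S{\left(4,-3 \right)}\right)^{2} = 25667 - \left(\left(-15 - -6\right) + - (1 + 2 \left(-1\right)) \left(- 3 \cdot 4^{2}\right)\right)^{2} = 25667 - \left(\left(-15 + 6\right) + - (1 - 2) \left(\left(-3\right) 16\right)\right)^{2} = 25667 - \left(-9 + \left(-1\right) \left(-1\right) \left(-48\right)\right)^{2} = 25667 - \left(-9 + 1 \left(-48\right)\right)^{2} = 25667 - \left(-9 - 48\right)^{2} = 25667 - \left(-57\right)^{2} = 25667 - 3249 = 22418$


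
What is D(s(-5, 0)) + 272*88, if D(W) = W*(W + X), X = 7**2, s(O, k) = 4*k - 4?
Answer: 23756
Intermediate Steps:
s(O, k) = -4 + 4*k
X = 49
D(W) = W*(49 + W) (D(W) = W*(W + 49) = W*(49 + W))
D(s(-5, 0)) + 272*88 = (-4 + 4*0)*(49 + (-4 + 4*0)) + 272*88 = (-4 + 0)*(49 + (-4 + 0)) + 23936 = -4*(49 - 4) + 23936 = -4*45 + 23936 = -180 + 23936 = 23756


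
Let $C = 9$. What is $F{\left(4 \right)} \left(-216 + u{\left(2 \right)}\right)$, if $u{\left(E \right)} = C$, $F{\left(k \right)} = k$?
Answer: $-828$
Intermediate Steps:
$u{\left(E \right)} = 9$
$F{\left(4 \right)} \left(-216 + u{\left(2 \right)}\right) = 4 \left(-216 + 9\right) = 4 \left(-207\right) = -828$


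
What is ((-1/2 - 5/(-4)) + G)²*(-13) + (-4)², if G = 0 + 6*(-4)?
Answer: -112181/16 ≈ -7011.3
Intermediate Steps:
G = -24 (G = 0 - 24 = -24)
((-1/2 - 5/(-4)) + G)²*(-13) + (-4)² = ((-1/2 - 5/(-4)) - 24)²*(-13) + (-4)² = ((-1*½ - 5*(-¼)) - 24)²*(-13) + 16 = ((-½ + 5/4) - 24)²*(-13) + 16 = (¾ - 24)²*(-13) + 16 = (-93/4)²*(-13) + 16 = (8649/16)*(-13) + 16 = -112437/16 + 16 = -112181/16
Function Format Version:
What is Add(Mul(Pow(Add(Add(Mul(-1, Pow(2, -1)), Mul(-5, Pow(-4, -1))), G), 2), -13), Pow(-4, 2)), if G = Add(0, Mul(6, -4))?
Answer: Rational(-112181, 16) ≈ -7011.3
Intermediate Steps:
G = -24 (G = Add(0, -24) = -24)
Add(Mul(Pow(Add(Add(Mul(-1, Pow(2, -1)), Mul(-5, Pow(-4, -1))), G), 2), -13), Pow(-4, 2)) = Add(Mul(Pow(Add(Add(Mul(-1, Pow(2, -1)), Mul(-5, Pow(-4, -1))), -24), 2), -13), Pow(-4, 2)) = Add(Mul(Pow(Add(Add(Mul(-1, Rational(1, 2)), Mul(-5, Rational(-1, 4))), -24), 2), -13), 16) = Add(Mul(Pow(Add(Add(Rational(-1, 2), Rational(5, 4)), -24), 2), -13), 16) = Add(Mul(Pow(Add(Rational(3, 4), -24), 2), -13), 16) = Add(Mul(Pow(Rational(-93, 4), 2), -13), 16) = Add(Mul(Rational(8649, 16), -13), 16) = Add(Rational(-112437, 16), 16) = Rational(-112181, 16)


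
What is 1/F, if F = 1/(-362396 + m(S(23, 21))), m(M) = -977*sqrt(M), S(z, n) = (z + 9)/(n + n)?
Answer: -362396 - 3908*sqrt(21)/21 ≈ -3.6325e+5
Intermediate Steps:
S(z, n) = (9 + z)/(2*n) (S(z, n) = (9 + z)/((2*n)) = (9 + z)*(1/(2*n)) = (9 + z)/(2*n))
F = 1/(-362396 - 3908*sqrt(21)/21) (F = 1/(-362396 - 977*sqrt(42)*sqrt(9 + 23)/42) = 1/(-362396 - 977*4*sqrt(21)/21) = 1/(-362396 - 3908*sqrt(21)/21) ≈ -2.7529e-6)
1/F = 1/(-1902579/689483201168 + 977*sqrt(21)/689483201168)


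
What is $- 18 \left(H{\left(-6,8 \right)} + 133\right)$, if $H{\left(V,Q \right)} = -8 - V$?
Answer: $-2358$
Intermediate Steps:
$- 18 \left(H{\left(-6,8 \right)} + 133\right) = - 18 \left(\left(-8 - -6\right) + 133\right) = - 18 \left(\left(-8 + 6\right) + 133\right) = - 18 \left(-2 + 133\right) = \left(-18\right) 131 = -2358$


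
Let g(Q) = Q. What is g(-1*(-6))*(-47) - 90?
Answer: -372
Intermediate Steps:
g(-1*(-6))*(-47) - 90 = -1*(-6)*(-47) - 90 = 6*(-47) - 90 = -282 - 90 = -372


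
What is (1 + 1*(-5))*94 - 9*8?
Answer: -448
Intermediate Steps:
(1 + 1*(-5))*94 - 9*8 = (1 - 5)*94 - 72 = -4*94 - 72 = -376 - 72 = -448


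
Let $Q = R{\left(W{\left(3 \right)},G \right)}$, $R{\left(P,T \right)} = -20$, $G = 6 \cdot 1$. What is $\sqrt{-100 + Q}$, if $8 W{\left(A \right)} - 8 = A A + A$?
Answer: $2 i \sqrt{30} \approx 10.954 i$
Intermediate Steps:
$W{\left(A \right)} = 1 + \frac{A}{8} + \frac{A^{2}}{8}$ ($W{\left(A \right)} = 1 + \frac{A A + A}{8} = 1 + \frac{A^{2} + A}{8} = 1 + \frac{A + A^{2}}{8} = 1 + \left(\frac{A}{8} + \frac{A^{2}}{8}\right) = 1 + \frac{A}{8} + \frac{A^{2}}{8}$)
$G = 6$
$Q = -20$
$\sqrt{-100 + Q} = \sqrt{-100 - 20} = \sqrt{-120} = 2 i \sqrt{30}$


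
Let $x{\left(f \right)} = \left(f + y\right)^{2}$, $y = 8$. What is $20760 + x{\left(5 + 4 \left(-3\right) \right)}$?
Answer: $20761$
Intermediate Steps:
$x{\left(f \right)} = \left(8 + f\right)^{2}$ ($x{\left(f \right)} = \left(f + 8\right)^{2} = \left(8 + f\right)^{2}$)
$20760 + x{\left(5 + 4 \left(-3\right) \right)} = 20760 + \left(8 + \left(5 + 4 \left(-3\right)\right)\right)^{2} = 20760 + \left(8 + \left(5 - 12\right)\right)^{2} = 20760 + \left(8 - 7\right)^{2} = 20760 + 1^{2} = 20760 + 1 = 20761$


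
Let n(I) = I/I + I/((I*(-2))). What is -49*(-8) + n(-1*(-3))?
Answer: 785/2 ≈ 392.50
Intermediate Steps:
n(I) = 1/2 (n(I) = 1 + I/((-2*I)) = 1 + I*(-1/(2*I)) = 1 - 1/2 = 1/2)
-49*(-8) + n(-1*(-3)) = -49*(-8) + 1/2 = 392 + 1/2 = 785/2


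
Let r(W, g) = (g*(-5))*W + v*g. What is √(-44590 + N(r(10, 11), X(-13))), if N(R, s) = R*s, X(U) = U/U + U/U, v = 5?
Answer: 2*I*√11395 ≈ 213.49*I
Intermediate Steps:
X(U) = 2 (X(U) = 1 + 1 = 2)
r(W, g) = 5*g - 5*W*g (r(W, g) = (g*(-5))*W + 5*g = (-5*g)*W + 5*g = -5*W*g + 5*g = 5*g - 5*W*g)
√(-44590 + N(r(10, 11), X(-13))) = √(-44590 + (5*11*(1 - 1*10))*2) = √(-44590 + (5*11*(1 - 10))*2) = √(-44590 + (5*11*(-9))*2) = √(-44590 - 495*2) = √(-44590 - 990) = √(-45580) = 2*I*√11395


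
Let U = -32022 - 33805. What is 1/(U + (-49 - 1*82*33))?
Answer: -1/68582 ≈ -1.4581e-5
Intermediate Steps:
U = -65827
1/(U + (-49 - 1*82*33)) = 1/(-65827 + (-49 - 1*82*33)) = 1/(-65827 + (-49 - 82*33)) = 1/(-65827 + (-49 - 2706)) = 1/(-65827 - 2755) = 1/(-68582) = -1/68582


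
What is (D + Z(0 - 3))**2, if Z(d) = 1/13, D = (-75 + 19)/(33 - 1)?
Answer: 7569/2704 ≈ 2.7992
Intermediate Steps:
D = -7/4 (D = -56/32 = -56*1/32 = -7/4 ≈ -1.7500)
Z(d) = 1/13
(D + Z(0 - 3))**2 = (-7/4 + 1/13)**2 = (-87/52)**2 = 7569/2704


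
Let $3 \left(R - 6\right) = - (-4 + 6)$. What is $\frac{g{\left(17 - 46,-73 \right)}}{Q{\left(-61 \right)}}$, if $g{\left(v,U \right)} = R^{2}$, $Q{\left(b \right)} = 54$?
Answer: $\frac{128}{243} \approx 0.52675$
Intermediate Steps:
$R = \frac{16}{3}$ ($R = 6 + \frac{\left(-1\right) \left(-4 + 6\right)}{3} = 6 + \frac{\left(-1\right) 2}{3} = 6 + \frac{1}{3} \left(-2\right) = 6 - \frac{2}{3} = \frac{16}{3} \approx 5.3333$)
$g{\left(v,U \right)} = \frac{256}{9}$ ($g{\left(v,U \right)} = \left(\frac{16}{3}\right)^{2} = \frac{256}{9}$)
$\frac{g{\left(17 - 46,-73 \right)}}{Q{\left(-61 \right)}} = \frac{256}{9 \cdot 54} = \frac{256}{9} \cdot \frac{1}{54} = \frac{128}{243}$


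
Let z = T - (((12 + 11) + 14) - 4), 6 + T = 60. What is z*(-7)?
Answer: -147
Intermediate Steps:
T = 54 (T = -6 + 60 = 54)
z = 21 (z = 54 - (((12 + 11) + 14) - 4) = 54 - ((23 + 14) - 4) = 54 - (37 - 4) = 54 - 1*33 = 54 - 33 = 21)
z*(-7) = 21*(-7) = -147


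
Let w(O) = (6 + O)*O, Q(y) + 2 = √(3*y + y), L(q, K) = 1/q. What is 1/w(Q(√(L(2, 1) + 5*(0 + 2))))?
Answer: 1/(2*(-4 + √42 + 2^(¾)*21^(¼))) ≈ 0.082224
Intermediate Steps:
Q(y) = -2 + 2*√y (Q(y) = -2 + √(3*y + y) = -2 + √(4*y) = -2 + 2*√y)
w(O) = O*(6 + O)
1/w(Q(√(L(2, 1) + 5*(0 + 2)))) = 1/((-2 + 2*√(√(1/2 + 5*(0 + 2))))*(6 + (-2 + 2*√(√(1/2 + 5*(0 + 2)))))) = 1/((-2 + 2*√(√(½ + 5*2)))*(6 + (-2 + 2*√(√(½ + 5*2))))) = 1/((-2 + 2*√(√(½ + 10)))*(6 + (-2 + 2*√(√(½ + 10))))) = 1/((-2 + 2*√(√(21/2)))*(6 + (-2 + 2*√(√(21/2))))) = 1/((-2 + 2*√(√42/2))*(6 + (-2 + 2*√(√42/2)))) = 1/((-2 + 2*(2^(¾)*21^(¼)/2))*(6 + (-2 + 2*(2^(¾)*21^(¼)/2)))) = 1/((-2 + 2^(¾)*21^(¼))*(6 + (-2 + 2^(¾)*21^(¼)))) = 1/((-2 + 2^(¾)*21^(¼))*(4 + 2^(¾)*21^(¼)))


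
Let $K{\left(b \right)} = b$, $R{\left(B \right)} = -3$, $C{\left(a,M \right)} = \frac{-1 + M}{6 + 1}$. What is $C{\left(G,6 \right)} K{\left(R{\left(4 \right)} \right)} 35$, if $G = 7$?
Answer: $-75$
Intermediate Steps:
$C{\left(a,M \right)} = - \frac{1}{7} + \frac{M}{7}$ ($C{\left(a,M \right)} = \frac{-1 + M}{7} = \left(-1 + M\right) \frac{1}{7} = - \frac{1}{7} + \frac{M}{7}$)
$C{\left(G,6 \right)} K{\left(R{\left(4 \right)} \right)} 35 = \left(- \frac{1}{7} + \frac{1}{7} \cdot 6\right) \left(-3\right) 35 = \left(- \frac{1}{7} + \frac{6}{7}\right) \left(-3\right) 35 = \frac{5}{7} \left(-3\right) 35 = \left(- \frac{15}{7}\right) 35 = -75$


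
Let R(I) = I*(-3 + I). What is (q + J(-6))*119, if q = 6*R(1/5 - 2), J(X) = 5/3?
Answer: 477547/75 ≈ 6367.3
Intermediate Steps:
J(X) = 5/3 (J(X) = 5*(⅓) = 5/3)
q = 1296/25 (q = 6*((1/5 - 2)*(-3 + (1/5 - 2))) = 6*((1*(⅕) - 2)*(-3 + (1*(⅕) - 2))) = 6*((⅕ - 2)*(-3 + (⅕ - 2))) = 6*(-9*(-3 - 9/5)/5) = 6*(-9/5*(-24/5)) = 6*(216/25) = 1296/25 ≈ 51.840)
(q + J(-6))*119 = (1296/25 + 5/3)*119 = (4013/75)*119 = 477547/75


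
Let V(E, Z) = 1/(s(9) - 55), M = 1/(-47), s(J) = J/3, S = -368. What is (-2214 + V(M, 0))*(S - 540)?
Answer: 26134283/13 ≈ 2.0103e+6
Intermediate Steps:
s(J) = J/3 (s(J) = J*(1/3) = J/3)
M = -1/47 ≈ -0.021277
V(E, Z) = -1/52 (V(E, Z) = 1/((1/3)*9 - 55) = 1/(3 - 55) = 1/(-52) = -1/52)
(-2214 + V(M, 0))*(S - 540) = (-2214 - 1/52)*(-368 - 540) = -115129/52*(-908) = 26134283/13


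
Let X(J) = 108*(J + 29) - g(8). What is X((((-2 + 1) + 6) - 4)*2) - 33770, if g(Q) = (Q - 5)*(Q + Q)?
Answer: -30470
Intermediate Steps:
g(Q) = 2*Q*(-5 + Q) (g(Q) = (-5 + Q)*(2*Q) = 2*Q*(-5 + Q))
X(J) = 3084 + 108*J (X(J) = 108*(J + 29) - 2*8*(-5 + 8) = 108*(29 + J) - 2*8*3 = (3132 + 108*J) - 1*48 = (3132 + 108*J) - 48 = 3084 + 108*J)
X((((-2 + 1) + 6) - 4)*2) - 33770 = (3084 + 108*((((-2 + 1) + 6) - 4)*2)) - 33770 = (3084 + 108*(((-1 + 6) - 4)*2)) - 33770 = (3084 + 108*((5 - 4)*2)) - 33770 = (3084 + 108*(1*2)) - 33770 = (3084 + 108*2) - 33770 = (3084 + 216) - 33770 = 3300 - 33770 = -30470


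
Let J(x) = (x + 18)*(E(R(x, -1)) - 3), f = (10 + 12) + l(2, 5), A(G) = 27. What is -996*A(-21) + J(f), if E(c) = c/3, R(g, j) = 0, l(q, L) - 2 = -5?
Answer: -27003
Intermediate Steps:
l(q, L) = -3 (l(q, L) = 2 - 5 = -3)
E(c) = c/3 (E(c) = c*(1/3) = c/3)
f = 19 (f = (10 + 12) - 3 = 22 - 3 = 19)
J(x) = -54 - 3*x (J(x) = (x + 18)*((1/3)*0 - 3) = (18 + x)*(0 - 3) = (18 + x)*(-3) = -54 - 3*x)
-996*A(-21) + J(f) = -996*27 + (-54 - 3*19) = -26892 + (-54 - 57) = -26892 - 111 = -27003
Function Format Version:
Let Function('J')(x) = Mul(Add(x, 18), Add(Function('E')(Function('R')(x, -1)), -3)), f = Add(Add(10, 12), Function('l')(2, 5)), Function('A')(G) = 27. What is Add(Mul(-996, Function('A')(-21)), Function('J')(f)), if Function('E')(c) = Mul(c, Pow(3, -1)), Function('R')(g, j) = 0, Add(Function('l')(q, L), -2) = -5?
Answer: -27003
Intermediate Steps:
Function('l')(q, L) = -3 (Function('l')(q, L) = Add(2, -5) = -3)
Function('E')(c) = Mul(Rational(1, 3), c) (Function('E')(c) = Mul(c, Rational(1, 3)) = Mul(Rational(1, 3), c))
f = 19 (f = Add(Add(10, 12), -3) = Add(22, -3) = 19)
Function('J')(x) = Add(-54, Mul(-3, x)) (Function('J')(x) = Mul(Add(x, 18), Add(Mul(Rational(1, 3), 0), -3)) = Mul(Add(18, x), Add(0, -3)) = Mul(Add(18, x), -3) = Add(-54, Mul(-3, x)))
Add(Mul(-996, Function('A')(-21)), Function('J')(f)) = Add(Mul(-996, 27), Add(-54, Mul(-3, 19))) = Add(-26892, Add(-54, -57)) = Add(-26892, -111) = -27003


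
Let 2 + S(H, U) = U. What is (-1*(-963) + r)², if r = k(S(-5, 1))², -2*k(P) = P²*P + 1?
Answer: 927369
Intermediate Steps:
S(H, U) = -2 + U
k(P) = -½ - P³/2 (k(P) = -(P²*P + 1)/2 = -(P³ + 1)/2 = -(1 + P³)/2 = -½ - P³/2)
r = 0 (r = (-½ - (-2 + 1)³/2)² = (-½ - ½*(-1)³)² = (-½ - ½*(-1))² = (-½ + ½)² = 0² = 0)
(-1*(-963) + r)² = (-1*(-963) + 0)² = (963 + 0)² = 963² = 927369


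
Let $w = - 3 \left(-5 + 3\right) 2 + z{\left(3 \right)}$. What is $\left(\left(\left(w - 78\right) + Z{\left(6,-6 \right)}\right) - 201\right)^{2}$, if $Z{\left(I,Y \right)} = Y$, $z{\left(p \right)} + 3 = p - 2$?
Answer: $75625$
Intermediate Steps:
$z{\left(p \right)} = -5 + p$ ($z{\left(p \right)} = -3 + \left(p - 2\right) = -3 + \left(-2 + p\right) = -5 + p$)
$w = 10$ ($w = - 3 \left(-5 + 3\right) 2 + \left(-5 + 3\right) = - 3 \left(\left(-2\right) 2\right) - 2 = \left(-3\right) \left(-4\right) - 2 = 12 - 2 = 10$)
$\left(\left(\left(w - 78\right) + Z{\left(6,-6 \right)}\right) - 201\right)^{2} = \left(\left(\left(10 - 78\right) - 6\right) - 201\right)^{2} = \left(\left(-68 - 6\right) - 201\right)^{2} = \left(-74 - 201\right)^{2} = \left(-275\right)^{2} = 75625$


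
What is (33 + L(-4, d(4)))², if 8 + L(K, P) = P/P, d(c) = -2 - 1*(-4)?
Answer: 676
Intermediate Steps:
d(c) = 2 (d(c) = -2 + 4 = 2)
L(K, P) = -7 (L(K, P) = -8 + P/P = -8 + 1 = -7)
(33 + L(-4, d(4)))² = (33 - 7)² = 26² = 676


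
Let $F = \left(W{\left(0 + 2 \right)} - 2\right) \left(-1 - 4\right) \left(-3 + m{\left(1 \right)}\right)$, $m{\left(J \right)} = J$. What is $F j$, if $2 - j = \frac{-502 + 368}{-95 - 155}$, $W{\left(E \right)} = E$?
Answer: $0$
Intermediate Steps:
$j = \frac{183}{125}$ ($j = 2 - \frac{-502 + 368}{-95 - 155} = 2 - - \frac{134}{-250} = 2 - \left(-134\right) \left(- \frac{1}{250}\right) = 2 - \frac{67}{125} = \frac{183}{125} \approx 1.464$)
$F = 0$ ($F = \left(\left(0 + 2\right) - 2\right) \left(-1 - 4\right) \left(-3 + 1\right) = \left(2 - 2\right) \left(-5\right) \left(-2\right) = 0 \left(-5\right) \left(-2\right) = 0 \left(-2\right) = 0$)
$F j = 0 \cdot \frac{183}{125} = 0$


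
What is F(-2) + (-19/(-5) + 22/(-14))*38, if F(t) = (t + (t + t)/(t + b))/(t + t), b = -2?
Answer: 11891/140 ≈ 84.936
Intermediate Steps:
F(t) = (t + 2*t/(-2 + t))/(2*t) (F(t) = (t + (t + t)/(t - 2))/(t + t) = (t + (2*t)/(-2 + t))/((2*t)) = (t + 2*t/(-2 + t))*(1/(2*t)) = (t + 2*t/(-2 + t))/(2*t))
F(-2) + (-19/(-5) + 22/(-14))*38 = (1/2)*(-2)/(-2 - 2) + (-19/(-5) + 22/(-14))*38 = (1/2)*(-2)/(-4) + (-19*(-1/5) + 22*(-1/14))*38 = (1/2)*(-2)*(-1/4) + (19/5 - 11/7)*38 = 1/4 + (78/35)*38 = 1/4 + 2964/35 = 11891/140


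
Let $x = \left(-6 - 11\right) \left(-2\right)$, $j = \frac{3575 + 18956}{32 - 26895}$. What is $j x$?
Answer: $- \frac{766054}{26863} \approx -28.517$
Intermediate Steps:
$j = - \frac{22531}{26863}$ ($j = \frac{22531}{-26863} = 22531 \left(- \frac{1}{26863}\right) = - \frac{22531}{26863} \approx -0.83874$)
$x = 34$ ($x = \left(-17\right) \left(-2\right) = 34$)
$j x = \left(- \frac{22531}{26863}\right) 34 = - \frac{766054}{26863}$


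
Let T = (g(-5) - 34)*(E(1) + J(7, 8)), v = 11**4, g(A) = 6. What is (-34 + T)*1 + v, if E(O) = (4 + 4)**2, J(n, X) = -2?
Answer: 12871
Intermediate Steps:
E(O) = 64 (E(O) = 8**2 = 64)
v = 14641
T = -1736 (T = (6 - 34)*(64 - 2) = -28*62 = -1736)
(-34 + T)*1 + v = (-34 - 1736)*1 + 14641 = -1770*1 + 14641 = -1770 + 14641 = 12871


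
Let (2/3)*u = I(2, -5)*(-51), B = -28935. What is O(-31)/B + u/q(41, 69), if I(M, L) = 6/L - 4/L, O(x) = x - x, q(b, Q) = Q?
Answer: 51/115 ≈ 0.44348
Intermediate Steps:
O(x) = 0
I(M, L) = 2/L
u = 153/5 (u = 3*((2/(-5))*(-51))/2 = 3*((2*(-1/5))*(-51))/2 = 3*(-2/5*(-51))/2 = (3/2)*(102/5) = 153/5 ≈ 30.600)
O(-31)/B + u/q(41, 69) = 0/(-28935) + (153/5)/69 = 0*(-1/28935) + (153/5)*(1/69) = 0 + 51/115 = 51/115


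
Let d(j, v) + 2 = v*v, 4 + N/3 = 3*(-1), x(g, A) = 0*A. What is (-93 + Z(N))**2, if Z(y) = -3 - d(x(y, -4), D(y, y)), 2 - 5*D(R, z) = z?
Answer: 8288641/625 ≈ 13262.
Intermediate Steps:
D(R, z) = 2/5 - z/5
x(g, A) = 0
N = -21 (N = -12 + 3*(3*(-1)) = -12 + 3*(-3) = -12 - 9 = -21)
d(j, v) = -2 + v**2 (d(j, v) = -2 + v*v = -2 + v**2)
Z(y) = -1 - (2/5 - y/5)**2 (Z(y) = -3 - (-2 + (2/5 - y/5)**2) = -3 + (2 - (2/5 - y/5)**2) = -1 - (2/5 - y/5)**2)
(-93 + Z(N))**2 = (-93 + (-1 - (-2 - 21)**2/25))**2 = (-93 + (-1 - 1/25*(-23)**2))**2 = (-93 + (-1 - 1/25*529))**2 = (-93 + (-1 - 529/25))**2 = (-93 - 554/25)**2 = (-2879/25)**2 = 8288641/625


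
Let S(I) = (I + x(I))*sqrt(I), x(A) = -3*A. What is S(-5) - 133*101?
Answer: -13433 + 10*I*sqrt(5) ≈ -13433.0 + 22.361*I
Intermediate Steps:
S(I) = -2*I**(3/2) (S(I) = (I - 3*I)*sqrt(I) = (-2*I)*sqrt(I) = -2*I**(3/2))
S(-5) - 133*101 = -(-10)*I*sqrt(5) - 133*101 = -(-10)*I*sqrt(5) - 13433 = 10*I*sqrt(5) - 13433 = -13433 + 10*I*sqrt(5)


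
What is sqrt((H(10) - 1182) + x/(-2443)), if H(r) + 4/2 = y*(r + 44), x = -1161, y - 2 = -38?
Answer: I*sqrt(18665846549)/2443 ≈ 55.924*I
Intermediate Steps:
y = -36 (y = 2 - 38 = -36)
H(r) = -1586 - 36*r (H(r) = -2 - 36*(r + 44) = -2 - 36*(44 + r) = -2 + (-1584 - 36*r) = -1586 - 36*r)
sqrt((H(10) - 1182) + x/(-2443)) = sqrt(((-1586 - 36*10) - 1182) - 1161/(-2443)) = sqrt(((-1586 - 360) - 1182) - 1161*(-1/2443)) = sqrt((-1946 - 1182) + 1161/2443) = sqrt(-3128 + 1161/2443) = sqrt(-7640543/2443) = I*sqrt(18665846549)/2443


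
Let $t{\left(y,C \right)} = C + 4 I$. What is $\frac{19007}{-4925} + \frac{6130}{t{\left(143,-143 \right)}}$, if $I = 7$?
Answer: $- \frac{6475211}{113275} \approx -57.164$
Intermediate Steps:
$t{\left(y,C \right)} = 28 + C$ ($t{\left(y,C \right)} = C + 4 \cdot 7 = C + 28 = 28 + C$)
$\frac{19007}{-4925} + \frac{6130}{t{\left(143,-143 \right)}} = \frac{19007}{-4925} + \frac{6130}{28 - 143} = 19007 \left(- \frac{1}{4925}\right) + \frac{6130}{-115} = - \frac{19007}{4925} + 6130 \left(- \frac{1}{115}\right) = - \frac{19007}{4925} - \frac{1226}{23} = - \frac{6475211}{113275}$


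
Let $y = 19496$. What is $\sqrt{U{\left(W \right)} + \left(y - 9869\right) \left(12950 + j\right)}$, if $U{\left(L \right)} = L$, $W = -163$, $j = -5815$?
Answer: $\sqrt{68688482} \approx 8287.8$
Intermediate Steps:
$\sqrt{U{\left(W \right)} + \left(y - 9869\right) \left(12950 + j\right)} = \sqrt{-163 + \left(19496 - 9869\right) \left(12950 - 5815\right)} = \sqrt{-163 + 9627 \cdot 7135} = \sqrt{-163 + 68688645} = \sqrt{68688482}$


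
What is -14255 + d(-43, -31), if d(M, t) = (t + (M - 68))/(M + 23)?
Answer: -142479/10 ≈ -14248.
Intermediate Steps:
d(M, t) = (-68 + M + t)/(23 + M) (d(M, t) = (t + (-68 + M))/(23 + M) = (-68 + M + t)/(23 + M))
-14255 + d(-43, -31) = -14255 + (-68 - 43 - 31)/(23 - 43) = -14255 - 142/(-20) = -14255 - 1/20*(-142) = -14255 + 71/10 = -142479/10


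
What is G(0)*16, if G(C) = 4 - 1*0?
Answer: 64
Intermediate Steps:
G(C) = 4 (G(C) = 4 + 0 = 4)
G(0)*16 = 4*16 = 64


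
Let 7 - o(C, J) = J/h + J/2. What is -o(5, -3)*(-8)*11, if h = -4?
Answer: 682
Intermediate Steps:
o(C, J) = 7 - J/4 (o(C, J) = 7 - (J/(-4) + J/2) = 7 - (J*(-¼) + J*(½)) = 7 - (-J/4 + J/2) = 7 - J/4)
-o(5, -3)*(-8)*11 = -(7 - ¼*(-3))*(-8)*11 = -(7 + ¾)*(-8)*11 = -(31/4)*(-8)*11 = -(-62)*11 = -1*(-682) = 682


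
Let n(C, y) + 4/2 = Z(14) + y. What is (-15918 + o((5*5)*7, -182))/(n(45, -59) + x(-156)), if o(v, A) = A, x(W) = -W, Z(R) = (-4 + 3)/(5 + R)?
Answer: -76475/451 ≈ -169.57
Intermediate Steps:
Z(R) = -1/(5 + R)
n(C, y) = -39/19 + y (n(C, y) = -2 + (-1/(5 + 14) + y) = -2 + (-1/19 + y) = -39/19 + y)
(-15918 + o((5*5)*7, -182))/(n(45, -59) + x(-156)) = (-15918 - 182)/((-39/19 - 59) - 1*(-156)) = -16100/(-1160/19 + 156) = -16100/1804/19 = -16100*19/1804 = -76475/451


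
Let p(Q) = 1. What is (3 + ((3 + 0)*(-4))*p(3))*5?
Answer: -45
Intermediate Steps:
(3 + ((3 + 0)*(-4))*p(3))*5 = (3 + ((3 + 0)*(-4))*1)*5 = (3 + (3*(-4))*1)*5 = (3 - 12*1)*5 = (3 - 12)*5 = -9*5 = -45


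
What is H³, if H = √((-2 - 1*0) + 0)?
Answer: -2*I*√2 ≈ -2.8284*I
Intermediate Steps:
H = I*√2 (H = √((-2 + 0) + 0) = √(-2 + 0) = √(-2) = I*√2 ≈ 1.4142*I)
H³ = (I*√2)³ = -2*I*√2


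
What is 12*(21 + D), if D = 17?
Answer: 456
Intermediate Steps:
12*(21 + D) = 12*(21 + 17) = 12*38 = 456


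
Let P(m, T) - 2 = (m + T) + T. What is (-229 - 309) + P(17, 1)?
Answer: -517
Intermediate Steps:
P(m, T) = 2 + m + 2*T (P(m, T) = 2 + ((m + T) + T) = 2 + ((T + m) + T) = 2 + (m + 2*T) = 2 + m + 2*T)
(-229 - 309) + P(17, 1) = (-229 - 309) + (2 + 17 + 2*1) = -538 + (2 + 17 + 2) = -538 + 21 = -517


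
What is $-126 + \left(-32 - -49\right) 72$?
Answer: $1098$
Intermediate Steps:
$-126 + \left(-32 - -49\right) 72 = -126 + \left(-32 + 49\right) 72 = -126 + 17 \cdot 72 = -126 + 1224 = 1098$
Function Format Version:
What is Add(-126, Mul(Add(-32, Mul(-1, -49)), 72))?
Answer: 1098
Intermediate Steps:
Add(-126, Mul(Add(-32, Mul(-1, -49)), 72)) = Add(-126, Mul(Add(-32, 49), 72)) = Add(-126, Mul(17, 72)) = Add(-126, 1224) = 1098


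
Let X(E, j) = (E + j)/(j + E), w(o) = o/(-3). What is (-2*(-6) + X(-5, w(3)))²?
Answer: 169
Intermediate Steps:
w(o) = -o/3 (w(o) = o*(-⅓) = -o/3)
X(E, j) = 1 (X(E, j) = (E + j)/(E + j) = 1)
(-2*(-6) + X(-5, w(3)))² = (-2*(-6) + 1)² = (12 + 1)² = 13² = 169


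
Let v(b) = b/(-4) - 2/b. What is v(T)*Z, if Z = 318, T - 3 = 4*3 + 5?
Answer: -8109/5 ≈ -1621.8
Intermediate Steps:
T = 20 (T = 3 + (4*3 + 5) = 3 + (12 + 5) = 3 + 17 = 20)
v(b) = -2/b - b/4 (v(b) = b*(-¼) - 2/b = -b/4 - 2/b = -2/b - b/4)
v(T)*Z = (-2/20 - ¼*20)*318 = (-2*1/20 - 5)*318 = (-⅒ - 5)*318 = -51/10*318 = -8109/5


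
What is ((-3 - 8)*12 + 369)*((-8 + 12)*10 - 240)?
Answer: -47400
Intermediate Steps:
((-3 - 8)*12 + 369)*((-8 + 12)*10 - 240) = (-11*12 + 369)*(4*10 - 240) = (-132 + 369)*(40 - 240) = 237*(-200) = -47400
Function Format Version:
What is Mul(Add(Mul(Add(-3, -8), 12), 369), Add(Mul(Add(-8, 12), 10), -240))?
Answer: -47400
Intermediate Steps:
Mul(Add(Mul(Add(-3, -8), 12), 369), Add(Mul(Add(-8, 12), 10), -240)) = Mul(Add(Mul(-11, 12), 369), Add(Mul(4, 10), -240)) = Mul(Add(-132, 369), Add(40, -240)) = Mul(237, -200) = -47400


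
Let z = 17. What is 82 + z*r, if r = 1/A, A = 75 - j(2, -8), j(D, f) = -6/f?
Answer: 24422/297 ≈ 82.229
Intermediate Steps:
A = 297/4 (A = 75 - (-6)/(-8) = 75 - (-6)*(-1)/8 = 75 - 1*¾ = 75 - ¾ = 297/4 ≈ 74.250)
r = 4/297 (r = 1/(297/4) = 4/297 ≈ 0.013468)
82 + z*r = 82 + 17*(4/297) = 82 + 68/297 = 24422/297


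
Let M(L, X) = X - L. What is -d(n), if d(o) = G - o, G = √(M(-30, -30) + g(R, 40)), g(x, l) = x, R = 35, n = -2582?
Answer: -2582 - √35 ≈ -2587.9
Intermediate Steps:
G = √35 (G = √((-30 - 1*(-30)) + 35) = √((-30 + 30) + 35) = √(0 + 35) = √35 ≈ 5.9161)
d(o) = √35 - o
-d(n) = -(√35 - 1*(-2582)) = -(√35 + 2582) = -(2582 + √35) = -2582 - √35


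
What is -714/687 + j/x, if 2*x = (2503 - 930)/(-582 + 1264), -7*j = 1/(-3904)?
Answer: -232513189/223727504 ≈ -1.0393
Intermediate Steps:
j = 1/27328 (j = -1/7/(-3904) = -1/7*(-1/3904) = 1/27328 ≈ 3.6592e-5)
x = 143/124 (x = ((2503 - 930)/(-582 + 1264))/2 = (1573/682)/2 = (1573*(1/682))/2 = (1/2)*(143/62) = 143/124 ≈ 1.1532)
-714/687 + j/x = -714/687 + 1/(27328*(143/124)) = -714*1/687 + (1/27328)*(124/143) = -238/229 + 31/976976 = -232513189/223727504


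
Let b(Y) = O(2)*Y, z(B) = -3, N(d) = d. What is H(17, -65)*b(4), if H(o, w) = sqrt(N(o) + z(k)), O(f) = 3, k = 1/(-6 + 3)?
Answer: 12*sqrt(14) ≈ 44.900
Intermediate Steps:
k = -1/3 (k = 1/(-3) = -1/3 ≈ -0.33333)
H(o, w) = sqrt(-3 + o) (H(o, w) = sqrt(o - 3) = sqrt(-3 + o))
b(Y) = 3*Y
H(17, -65)*b(4) = sqrt(-3 + 17)*(3*4) = sqrt(14)*12 = 12*sqrt(14)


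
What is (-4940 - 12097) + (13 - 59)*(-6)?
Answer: -16761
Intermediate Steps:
(-4940 - 12097) + (13 - 59)*(-6) = -17037 - 46*(-6) = -17037 + 276 = -16761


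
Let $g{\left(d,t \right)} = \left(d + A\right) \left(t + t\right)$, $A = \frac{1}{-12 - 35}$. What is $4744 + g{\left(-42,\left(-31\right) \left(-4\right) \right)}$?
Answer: $- \frac{266832}{47} \approx -5677.3$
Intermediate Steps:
$A = - \frac{1}{47}$ ($A = \frac{1}{-47} = - \frac{1}{47} \approx -0.021277$)
$g{\left(d,t \right)} = 2 t \left(- \frac{1}{47} + d\right)$ ($g{\left(d,t \right)} = \left(d - \frac{1}{47}\right) \left(t + t\right) = \left(- \frac{1}{47} + d\right) 2 t = 2 t \left(- \frac{1}{47} + d\right)$)
$4744 + g{\left(-42,\left(-31\right) \left(-4\right) \right)} = 4744 + \frac{2 \left(\left(-31\right) \left(-4\right)\right) \left(-1 + 47 \left(-42\right)\right)}{47} = 4744 + \frac{2}{47} \cdot 124 \left(-1 - 1974\right) = 4744 + \frac{2}{47} \cdot 124 \left(-1975\right) = 4744 - \frac{489800}{47} = - \frac{266832}{47}$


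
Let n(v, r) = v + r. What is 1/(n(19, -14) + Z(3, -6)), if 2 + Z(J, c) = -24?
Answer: -1/21 ≈ -0.047619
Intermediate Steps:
Z(J, c) = -26 (Z(J, c) = -2 - 24 = -26)
n(v, r) = r + v
1/(n(19, -14) + Z(3, -6)) = 1/((-14 + 19) - 26) = 1/(5 - 26) = 1/(-21) = -1/21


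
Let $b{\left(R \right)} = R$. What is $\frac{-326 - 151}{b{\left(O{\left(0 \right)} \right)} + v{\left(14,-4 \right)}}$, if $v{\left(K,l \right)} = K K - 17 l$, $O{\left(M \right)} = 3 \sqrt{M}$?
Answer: $- \frac{159}{88} \approx -1.8068$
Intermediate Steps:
$v{\left(K,l \right)} = K^{2} - 17 l$
$\frac{-326 - 151}{b{\left(O{\left(0 \right)} \right)} + v{\left(14,-4 \right)}} = \frac{-326 - 151}{3 \sqrt{0} - \left(-68 - 14^{2}\right)} = - \frac{477}{3 \cdot 0 + \left(196 + 68\right)} = - \frac{477}{0 + 264} = - \frac{477}{264} = \left(-477\right) \frac{1}{264} = - \frac{159}{88}$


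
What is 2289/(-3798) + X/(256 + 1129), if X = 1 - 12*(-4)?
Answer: -994721/1753410 ≈ -0.56731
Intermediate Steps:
X = 49 (X = 1 + 48 = 49)
2289/(-3798) + X/(256 + 1129) = 2289/(-3798) + 49/(256 + 1129) = 2289*(-1/3798) + 49/1385 = -763/1266 + 49*(1/1385) = -763/1266 + 49/1385 = -994721/1753410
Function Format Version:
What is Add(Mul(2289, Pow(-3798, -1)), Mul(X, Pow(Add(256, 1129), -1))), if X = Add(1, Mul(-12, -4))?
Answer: Rational(-994721, 1753410) ≈ -0.56731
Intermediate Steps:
X = 49 (X = Add(1, 48) = 49)
Add(Mul(2289, Pow(-3798, -1)), Mul(X, Pow(Add(256, 1129), -1))) = Add(Mul(2289, Pow(-3798, -1)), Mul(49, Pow(Add(256, 1129), -1))) = Add(Mul(2289, Rational(-1, 3798)), Mul(49, Pow(1385, -1))) = Add(Rational(-763, 1266), Mul(49, Rational(1, 1385))) = Add(Rational(-763, 1266), Rational(49, 1385)) = Rational(-994721, 1753410)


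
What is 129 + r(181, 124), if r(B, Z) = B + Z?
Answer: 434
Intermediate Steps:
129 + r(181, 124) = 129 + (181 + 124) = 129 + 305 = 434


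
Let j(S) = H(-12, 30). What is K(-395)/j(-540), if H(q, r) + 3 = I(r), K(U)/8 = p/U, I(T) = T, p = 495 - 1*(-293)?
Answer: -6304/10665 ≈ -0.59109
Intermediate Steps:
p = 788 (p = 495 + 293 = 788)
K(U) = 6304/U (K(U) = 8*(788/U) = 6304/U)
H(q, r) = -3 + r
j(S) = 27 (j(S) = -3 + 30 = 27)
K(-395)/j(-540) = (6304/(-395))/27 = (6304*(-1/395))*(1/27) = -6304/395*1/27 = -6304/10665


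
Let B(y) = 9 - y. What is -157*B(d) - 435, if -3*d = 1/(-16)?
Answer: -88547/48 ≈ -1844.7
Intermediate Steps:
d = 1/48 (d = -⅓/(-16) = -⅓*(-1/16) = 1/48 ≈ 0.020833)
-157*B(d) - 435 = -157*(9 - 1*1/48) - 435 = -157*(9 - 1/48) - 435 = -157*431/48 - 435 = -67667/48 - 435 = -88547/48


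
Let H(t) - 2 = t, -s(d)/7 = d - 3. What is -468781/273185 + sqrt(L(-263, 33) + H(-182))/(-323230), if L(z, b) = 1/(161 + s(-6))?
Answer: -468781/273185 - I*sqrt(564466)/18100880 ≈ -1.716 - 4.1507e-5*I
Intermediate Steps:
s(d) = 21 - 7*d (s(d) = -7*(d - 3) = -7*(-3 + d) = 21 - 7*d)
L(z, b) = 1/224 (L(z, b) = 1/(161 + (21 - 7*(-6))) = 1/(161 + (21 + 42)) = 1/(161 + 63) = 1/224)
H(t) = 2 + t
-468781/273185 + sqrt(L(-263, 33) + H(-182))/(-323230) = -468781/273185 + sqrt(1/224 + (2 - 182))/(-323230) = -468781*1/273185 + sqrt(1/224 - 180)*(-1/323230) = -468781/273185 + sqrt(-40319/224)*(-1/323230) = -468781/273185 + (I*sqrt(564466)/56)*(-1/323230) = -468781/273185 - I*sqrt(564466)/18100880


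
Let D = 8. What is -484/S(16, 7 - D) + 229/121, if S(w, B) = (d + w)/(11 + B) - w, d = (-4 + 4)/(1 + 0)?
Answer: 77327/2178 ≈ 35.504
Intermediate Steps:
d = 0 (d = 0/1 = 0*1 = 0)
S(w, B) = -w + w/(11 + B) (S(w, B) = (0 + w)/(11 + B) - w = w/(11 + B) - w = -w + w/(11 + B))
-484/S(16, 7 - D) + 229/121 = -484*(11 + (7 - 1*8))/(16*(-10 - (7 - 1*8))) + 229/121 = -484*(11 + (7 - 8))/(16*(-10 - (7 - 8))) + 229*(1/121) = -484*(11 - 1)/(16*(-10 - 1*(-1))) + 229/121 = -484*5/(8*(-10 + 1)) + 229/121 = -484/(16*(1/10)*(-9)) + 229/121 = -484/(-72/5) + 229/121 = -484*(-5/72) + 229/121 = 605/18 + 229/121 = 77327/2178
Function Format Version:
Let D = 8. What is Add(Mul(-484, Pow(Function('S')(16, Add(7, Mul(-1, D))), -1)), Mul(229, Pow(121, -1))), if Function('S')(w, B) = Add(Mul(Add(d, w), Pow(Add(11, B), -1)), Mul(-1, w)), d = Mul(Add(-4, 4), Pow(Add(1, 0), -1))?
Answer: Rational(77327, 2178) ≈ 35.504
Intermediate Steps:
d = 0 (d = Mul(0, Pow(1, -1)) = Mul(0, 1) = 0)
Function('S')(w, B) = Add(Mul(-1, w), Mul(w, Pow(Add(11, B), -1))) (Function('S')(w, B) = Add(Mul(Add(0, w), Pow(Add(11, B), -1)), Mul(-1, w)) = Add(Mul(w, Pow(Add(11, B), -1)), Mul(-1, w)) = Add(Mul(-1, w), Mul(w, Pow(Add(11, B), -1))))
Add(Mul(-484, Pow(Function('S')(16, Add(7, Mul(-1, D))), -1)), Mul(229, Pow(121, -1))) = Add(Mul(-484, Pow(Mul(16, Pow(Add(11, Add(7, Mul(-1, 8))), -1), Add(-10, Mul(-1, Add(7, Mul(-1, 8))))), -1)), Mul(229, Pow(121, -1))) = Add(Mul(-484, Pow(Mul(16, Pow(Add(11, Add(7, -8)), -1), Add(-10, Mul(-1, Add(7, -8)))), -1)), Mul(229, Rational(1, 121))) = Add(Mul(-484, Pow(Mul(16, Pow(Add(11, -1), -1), Add(-10, Mul(-1, -1))), -1)), Rational(229, 121)) = Add(Mul(-484, Pow(Mul(16, Pow(10, -1), Add(-10, 1)), -1)), Rational(229, 121)) = Add(Mul(-484, Pow(Mul(16, Rational(1, 10), -9), -1)), Rational(229, 121)) = Add(Mul(-484, Pow(Rational(-72, 5), -1)), Rational(229, 121)) = Add(Mul(-484, Rational(-5, 72)), Rational(229, 121)) = Add(Rational(605, 18), Rational(229, 121)) = Rational(77327, 2178)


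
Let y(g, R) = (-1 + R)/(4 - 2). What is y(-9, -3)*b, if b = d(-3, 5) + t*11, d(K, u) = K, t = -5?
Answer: 116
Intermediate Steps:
b = -58 (b = -3 - 5*11 = -3 - 55 = -58)
y(g, R) = -1/2 + R/2 (y(g, R) = (-1 + R)/2 = (-1 + R)*(1/2) = -1/2 + R/2)
y(-9, -3)*b = (-1/2 + (1/2)*(-3))*(-58) = (-1/2 - 3/2)*(-58) = -2*(-58) = 116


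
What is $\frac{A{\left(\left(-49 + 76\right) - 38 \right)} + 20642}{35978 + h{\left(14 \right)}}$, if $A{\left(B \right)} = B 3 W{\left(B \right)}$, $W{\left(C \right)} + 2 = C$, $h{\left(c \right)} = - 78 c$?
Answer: $\frac{21071}{34886} \approx 0.604$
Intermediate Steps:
$W{\left(C \right)} = -2 + C$
$A{\left(B \right)} = 3 B \left(-2 + B\right)$ ($A{\left(B \right)} = B 3 \left(-2 + B\right) = 3 B \left(-2 + B\right)$)
$\frac{A{\left(\left(-49 + 76\right) - 38 \right)} + 20642}{35978 + h{\left(14 \right)}} = \frac{3 \left(\left(-49 + 76\right) - 38\right) \left(-2 + \left(\left(-49 + 76\right) - 38\right)\right) + 20642}{35978 - 1092} = \frac{3 \left(27 - 38\right) \left(-2 + \left(27 - 38\right)\right) + 20642}{35978 - 1092} = \frac{3 \left(-11\right) \left(-2 - 11\right) + 20642}{34886} = \left(3 \left(-11\right) \left(-13\right) + 20642\right) \frac{1}{34886} = \left(429 + 20642\right) \frac{1}{34886} = 21071 \cdot \frac{1}{34886} = \frac{21071}{34886}$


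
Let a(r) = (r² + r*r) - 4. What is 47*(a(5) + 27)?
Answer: 3431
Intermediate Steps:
a(r) = -4 + 2*r² (a(r) = (r² + r²) - 4 = 2*r² - 4 = -4 + 2*r²)
47*(a(5) + 27) = 47*((-4 + 2*5²) + 27) = 47*((-4 + 2*25) + 27) = 47*((-4 + 50) + 27) = 47*(46 + 27) = 47*73 = 3431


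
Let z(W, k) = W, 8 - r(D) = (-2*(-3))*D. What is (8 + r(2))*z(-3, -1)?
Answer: -12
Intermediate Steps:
r(D) = 8 - 6*D (r(D) = 8 - (-2*(-3))*D = 8 - 6*D)
(8 + r(2))*z(-3, -1) = (8 + (8 - 6*2))*(-3) = (8 + (8 - 12))*(-3) = (8 - 4)*(-3) = 4*(-3) = -12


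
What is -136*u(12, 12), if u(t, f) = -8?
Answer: 1088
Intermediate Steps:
-136*u(12, 12) = -136*(-8) = 1088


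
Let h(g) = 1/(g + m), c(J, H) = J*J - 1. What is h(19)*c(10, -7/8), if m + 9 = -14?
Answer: -99/4 ≈ -24.750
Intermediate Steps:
m = -23 (m = -9 - 14 = -23)
c(J, H) = -1 + J² (c(J, H) = J² - 1 = -1 + J²)
h(g) = 1/(-23 + g) (h(g) = 1/(g - 23) = 1/(-23 + g))
h(19)*c(10, -7/8) = (-1 + 10²)/(-23 + 19) = (-1 + 100)/(-4) = -¼*99 = -99/4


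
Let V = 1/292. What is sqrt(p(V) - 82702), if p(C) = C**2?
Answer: 11*I*sqrt(58276887)/292 ≈ 287.58*I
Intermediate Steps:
V = 1/292 ≈ 0.0034247
sqrt(p(V) - 82702) = sqrt((1/292)**2 - 82702) = sqrt(1/85264 - 82702) = sqrt(-7051503327/85264) = 11*I*sqrt(58276887)/292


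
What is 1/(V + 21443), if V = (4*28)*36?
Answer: 1/25475 ≈ 3.9254e-5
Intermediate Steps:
V = 4032 (V = 112*36 = 4032)
1/(V + 21443) = 1/(4032 + 21443) = 1/25475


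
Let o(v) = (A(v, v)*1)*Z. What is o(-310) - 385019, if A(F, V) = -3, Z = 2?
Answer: -385025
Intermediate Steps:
o(v) = -6 (o(v) = -3*1*2 = -3*2 = -6)
o(-310) - 385019 = -6 - 385019 = -385025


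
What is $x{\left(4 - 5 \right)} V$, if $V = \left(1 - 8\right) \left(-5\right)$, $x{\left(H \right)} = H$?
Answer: $-35$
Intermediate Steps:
$V = 35$ ($V = \left(-7\right) \left(-5\right) = 35$)
$x{\left(4 - 5 \right)} V = \left(4 - 5\right) 35 = \left(-1\right) 35 = -35$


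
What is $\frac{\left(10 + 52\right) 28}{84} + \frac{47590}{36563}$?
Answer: $\frac{2409676}{109689} \approx 21.968$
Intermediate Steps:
$\frac{\left(10 + 52\right) 28}{84} + \frac{47590}{36563} = 62 \cdot 28 \cdot \frac{1}{84} + 47590 \cdot \frac{1}{36563} = 1736 \cdot \frac{1}{84} + \frac{47590}{36563} = \frac{62}{3} + \frac{47590}{36563} = \frac{2409676}{109689}$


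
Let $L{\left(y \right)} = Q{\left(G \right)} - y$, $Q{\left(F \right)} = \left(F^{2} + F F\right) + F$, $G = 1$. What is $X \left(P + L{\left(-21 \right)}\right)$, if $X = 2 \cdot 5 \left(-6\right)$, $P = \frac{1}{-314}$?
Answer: $- \frac{226050}{157} \approx -1439.8$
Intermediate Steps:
$Q{\left(F \right)} = F + 2 F^{2}$ ($Q{\left(F \right)} = \left(F^{2} + F^{2}\right) + F = 2 F^{2} + F = F + 2 F^{2}$)
$P = - \frac{1}{314} \approx -0.0031847$
$L{\left(y \right)} = 3 - y$ ($L{\left(y \right)} = 1 \left(1 + 2 \cdot 1\right) - y = 1 \left(1 + 2\right) - y = 1 \cdot 3 - y = 3 - y$)
$X = -60$ ($X = 10 \left(-6\right) = -60$)
$X \left(P + L{\left(-21 \right)}\right) = - 60 \left(- \frac{1}{314} + \left(3 - -21\right)\right) = - 60 \left(- \frac{1}{314} + \left(3 + 21\right)\right) = - 60 \left(- \frac{1}{314} + 24\right) = \left(-60\right) \frac{7535}{314} = - \frac{226050}{157}$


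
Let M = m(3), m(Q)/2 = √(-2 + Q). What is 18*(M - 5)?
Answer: -54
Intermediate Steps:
m(Q) = 2*√(-2 + Q)
M = 2 (M = 2*√(-2 + 3) = 2*√1 = 2*1 = 2)
18*(M - 5) = 18*(2 - 5) = 18*(-3) = -54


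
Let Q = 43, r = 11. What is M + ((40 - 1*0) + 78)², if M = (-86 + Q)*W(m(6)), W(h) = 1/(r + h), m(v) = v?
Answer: 236665/17 ≈ 13921.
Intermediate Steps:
W(h) = 1/(11 + h)
M = -43/17 (M = (-86 + 43)/(11 + 6) = -43/17 ≈ -2.5294)
M + ((40 - 1*0) + 78)² = -43/17 + ((40 - 1*0) + 78)² = -43/17 + ((40 + 0) + 78)² = -43/17 + (40 + 78)² = -43/17 + 118² = -43/17 + 13924 = 236665/17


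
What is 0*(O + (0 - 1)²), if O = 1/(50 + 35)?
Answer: 0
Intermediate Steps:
O = 1/85 ≈ 0.011765
0*(O + (0 - 1)²) = 0*(1/85 + (0 - 1)²) = 0*(1/85 + (-1)²) = 0*(1/85 + 1) = 0*(86/85) = 0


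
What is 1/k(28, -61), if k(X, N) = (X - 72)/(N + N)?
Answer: 61/22 ≈ 2.7727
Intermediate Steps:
k(X, N) = (-72 + X)/(2*N) (k(X, N) = (-72 + X)/((2*N)) = (-72 + X)*(1/(2*N)) = (-72 + X)/(2*N))
1/k(28, -61) = 1/((½)*(-72 + 28)/(-61)) = 1/((½)*(-1/61)*(-44)) = 1/(22/61) = 61/22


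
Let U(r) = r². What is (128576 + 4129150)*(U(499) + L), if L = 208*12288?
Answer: 11942516946030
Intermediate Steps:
L = 2555904
(128576 + 4129150)*(U(499) + L) = (128576 + 4129150)*(499² + 2555904) = 4257726*(249001 + 2555904) = 4257726*2804905 = 11942516946030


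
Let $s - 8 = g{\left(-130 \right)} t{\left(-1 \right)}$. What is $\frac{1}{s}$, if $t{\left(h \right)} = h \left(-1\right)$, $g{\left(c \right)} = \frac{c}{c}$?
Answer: $\frac{1}{9} \approx 0.11111$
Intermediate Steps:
$g{\left(c \right)} = 1$
$t{\left(h \right)} = - h$
$s = 9$ ($s = 8 + 1 \left(\left(-1\right) \left(-1\right)\right) = 8 + 1 \cdot 1 = 8 + 1 = 9$)
$\frac{1}{s} = \frac{1}{9}$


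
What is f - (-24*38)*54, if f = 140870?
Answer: 190118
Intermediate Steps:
f - (-24*38)*54 = 140870 - (-24*38)*54 = 140870 - (-912)*54 = 140870 - 1*(-49248) = 140870 + 49248 = 190118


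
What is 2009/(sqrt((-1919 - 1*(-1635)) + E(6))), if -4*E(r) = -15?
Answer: -4018*I*sqrt(1121)/1121 ≈ -120.01*I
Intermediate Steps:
E(r) = 15/4 (E(r) = -1/4*(-15) = 15/4)
2009/(sqrt((-1919 - 1*(-1635)) + E(6))) = 2009/(sqrt((-1919 - 1*(-1635)) + 15/4)) = 2009/(sqrt((-1919 + 1635) + 15/4)) = 2009/(sqrt(-284 + 15/4)) = 2009/(sqrt(-1121/4)) = 2009/((I*sqrt(1121)/2)) = 2009*(-2*I*sqrt(1121)/1121) = -4018*I*sqrt(1121)/1121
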